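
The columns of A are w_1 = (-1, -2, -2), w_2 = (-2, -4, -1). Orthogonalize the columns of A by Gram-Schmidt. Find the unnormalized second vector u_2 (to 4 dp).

w_1 = (-1, -2, -2); ‖w_1‖ = 3.0000, so e_1 = (-0.3333, -0.6667, -0.6667).
e_1·w_2 = (-0.3333)·(-2) + (-0.6667)·(-4) + (-0.6667)·(-1) = 4.0000.
u_2 = w_2 − 4.0000·e_1 = (-0.6667, -1.3333, 1.6667).

u_2 = (-0.6667, -1.3333, 1.6667)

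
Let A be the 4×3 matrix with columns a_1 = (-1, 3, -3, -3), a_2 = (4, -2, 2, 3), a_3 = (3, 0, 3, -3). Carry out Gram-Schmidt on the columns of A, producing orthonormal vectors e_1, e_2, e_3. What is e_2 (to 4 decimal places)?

a_1 = (-1, 3, -3, -3); ‖a_1‖ = 5.2915, so e_1 = (-0.1890, 0.5669, -0.5669, -0.5669).
e_1·a_2 = (-0.1890)·4 + 0.5669·(-2) + (-0.5669)·2 + (-0.5669)·3 = -4.7246.
u_2 = a_2 + 4.7246·e_1 = (3.1071, 0.6786, -0.6786, 0.3214).
‖u_2‖ = 3.2678, so e_2 = (0.9508, 0.2077, -0.2077, 0.0984).

e_2 = (0.9508, 0.2077, -0.2077, 0.0984)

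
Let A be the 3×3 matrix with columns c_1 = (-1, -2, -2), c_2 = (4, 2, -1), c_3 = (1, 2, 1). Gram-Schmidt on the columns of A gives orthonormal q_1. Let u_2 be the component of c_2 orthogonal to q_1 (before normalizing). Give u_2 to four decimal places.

u_2 = (3.3333, 0.6667, -2.3333)

q_1 = c_1/‖c_1‖ = (-1, -2, -2)/3.0000 = (-0.3333, -0.6667, -0.6667).
r_{12} = q_1·c_2 = -2.0000.
u_2 = c_2 + 2.0000·q_1 = (3.3333, 0.6667, -2.3333).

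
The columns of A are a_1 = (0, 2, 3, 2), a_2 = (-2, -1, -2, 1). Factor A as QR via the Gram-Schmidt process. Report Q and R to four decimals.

Q = [[0.0000, -0.7124], [0.4851, -0.1048], [0.7276, -0.3352], [0.4851, 0.6076]], R = [[4.1231, -1.4552], [0.0000, 2.8076]]

e_1 = a_1/‖a_1‖ = (0, 2, 3, 2)/4.1231 = (0.0000, 0.4851, 0.7276, 0.4851).
r_{12} = e_1·a_2 = -1.4552.
u_2 = a_2 + 1.4552·e_1 = (-2.0000, -0.2941, -0.9412, 1.7059).
‖u_2‖ = 2.8076, so e_2 = (-0.7124, -0.1048, -0.3352, 0.6076).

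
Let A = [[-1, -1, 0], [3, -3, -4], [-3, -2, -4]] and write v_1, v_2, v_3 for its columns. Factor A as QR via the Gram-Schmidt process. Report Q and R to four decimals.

Q = [[-0.2294, -0.2976, 0.9267], [0.6882, -0.7228, -0.0618], [-0.6882, -0.6236, -0.3707]], R = [[4.3589, -0.4588, 0.0000], [0.0000, 3.7134, 5.3859], [0.0000, 0.0000, 1.7298]]

e_1 = v_1/‖v_1‖ = (-1, 3, -3)/4.3589 = (-0.2294, 0.6882, -0.6882).
r_{12} = e_1·v_2 = -0.4588.
u_2 = v_2 + 0.4588·e_1 = (-1.1053, -2.6842, -2.3158).
‖u_2‖ = 3.7134, so e_2 = (-0.2976, -0.7228, -0.6236).
r_{13} = e_1·v_3 = 0.0000; r_{23} = e_2·v_3 = 5.3859.
u_3 = v_3 + 0.0000·e_1 − 5.3859·e_2 = (1.6031, -0.1069, -0.6412).
‖u_3‖ = 1.7298, so e_3 = (0.9267, -0.0618, -0.3707).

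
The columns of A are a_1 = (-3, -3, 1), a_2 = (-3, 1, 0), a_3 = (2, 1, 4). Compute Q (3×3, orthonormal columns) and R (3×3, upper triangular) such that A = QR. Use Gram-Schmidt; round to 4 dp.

Q = [[-0.6882, -0.7210, 0.0806], [-0.6882, 0.6840, 0.2417], [0.2294, -0.1109, 0.9670]], R = [[4.3589, 1.3765, -1.1471], [0.0000, 2.8470, -1.2016], [0.0000, 0.0000, 4.2709]]

a_1 = (-3, -3, 1); ‖a_1‖ = 4.3589, so q_1 = (-0.6882, -0.6882, 0.2294).
q_1·a_2 = (-0.6882)·(-3) + (-0.6882)·1 + 0.2294·0 = 1.3765.
u_2 = a_2 − 1.3765·q_1 = (-2.0526, 1.9474, -0.3158).
‖u_2‖ = 2.8470, so q_2 = (-0.7210, 0.6840, -0.1109).
q_1·a_3 = (-0.6882)·2 + (-0.6882)·1 + 0.2294·4 = -1.1471; q_2·a_3 = (-0.7210)·2 + 0.6840·1 + (-0.1109)·4 = -1.2016.
u_3 = a_3 + 1.1471·q_1 + 1.2016·q_2 = (0.3442, 1.0325, 4.1299).
‖u_3‖ = 4.2709, so q_3 = (0.0806, 0.2417, 0.9670).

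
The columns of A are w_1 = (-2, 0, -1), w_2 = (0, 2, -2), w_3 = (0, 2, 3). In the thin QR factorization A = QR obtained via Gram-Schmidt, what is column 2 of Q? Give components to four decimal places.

e_1 = w_1/‖w_1‖ = (-2, 0, -1)/2.2361 = (-0.8944, 0.0000, -0.4472).
r_{12} = e_1·w_2 = 0.8944.
u_2 = w_2 − 0.8944·e_1 = (0.8000, 2.0000, -1.6000).
‖u_2‖ = 2.6833, so e_2 = (0.2981, 0.7454, -0.5963).

e_2 = (0.2981, 0.7454, -0.5963)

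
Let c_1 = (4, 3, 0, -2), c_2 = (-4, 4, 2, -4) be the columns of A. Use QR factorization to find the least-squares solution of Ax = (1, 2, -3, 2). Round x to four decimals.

c_1 = (4, 3, 0, -2); ‖c_1‖ = 5.3852, so q_1 = (0.7428, 0.5571, 0.0000, -0.3714).
q_1·c_2 = 0.7428·(-4) + 0.5571·4 + 0.0000·2 + (-0.3714)·(-4) = 0.7428.
u_2 = c_2 − 0.7428·q_1 = (-4.5517, 3.5862, 2.0000, -3.7241).
‖u_2‖ = 7.1727, so q_2 = (-0.6346, 0.5000, 0.2788, -0.5192).
Qᵀb = (1.1142, -1.5095).
Back-substitute: x_2 = -1.5095/7.1727 = -0.2105.
x_1 = (1.1142 − 0.7428·(-0.2105))/5.3852 = 0.2359.

x = (0.2359, -0.2105)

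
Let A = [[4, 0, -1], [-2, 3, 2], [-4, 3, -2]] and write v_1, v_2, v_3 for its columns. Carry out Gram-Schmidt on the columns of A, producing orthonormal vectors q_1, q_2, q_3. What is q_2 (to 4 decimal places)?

v_1 = (4, -2, -4); ‖v_1‖ = 6.0000, so q_1 = (0.6667, -0.3333, -0.6667).
q_1·v_2 = 0.6667·0 + (-0.3333)·3 + (-0.6667)·3 = -3.0000.
u_2 = v_2 + 3.0000·q_1 = (2.0000, 2.0000, 1.0000).
‖u_2‖ = 3.0000, so q_2 = (0.6667, 0.6667, 0.3333).

q_2 = (0.6667, 0.6667, 0.3333)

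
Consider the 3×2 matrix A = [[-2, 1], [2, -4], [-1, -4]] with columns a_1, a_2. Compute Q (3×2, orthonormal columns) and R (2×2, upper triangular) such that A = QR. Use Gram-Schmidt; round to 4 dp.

Q = [[-0.6667, -0.0619], [0.6667, -0.4952], [-0.3333, -0.8666]], R = [[3.0000, -2.0000], [0.0000, 5.3852]]

a_1 = (-2, 2, -1); ‖a_1‖ = 3.0000, so e_1 = (-0.6667, 0.6667, -0.3333).
e_1·a_2 = (-0.6667)·1 + 0.6667·(-4) + (-0.3333)·(-4) = -2.0000.
u_2 = a_2 + 2.0000·e_1 = (-0.3333, -2.6667, -4.6667).
‖u_2‖ = 5.3852, so e_2 = (-0.0619, -0.4952, -0.8666).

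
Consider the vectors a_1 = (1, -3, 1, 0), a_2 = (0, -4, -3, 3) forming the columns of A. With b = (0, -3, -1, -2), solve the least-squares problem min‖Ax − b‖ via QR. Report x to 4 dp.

a_1 = (1, -3, 1, 0); ‖a_1‖ = 3.3166, so e_1 = (0.3015, -0.9045, 0.3015, 0.0000).
e_1·a_2 = 0.3015·0 + (-0.9045)·(-4) + 0.3015·(-3) + 0.0000·3 = 2.7136.
u_2 = a_2 − 2.7136·e_1 = (-0.8182, -1.5455, -3.8182, 3.0000).
‖u_2‖ = 5.1610, so e_2 = (-0.1585, -0.2994, -0.7398, 0.5813).
Qᵀb = (2.4121, 0.4756).
Back-substitute: x_2 = 0.4756/5.1610 = 0.0922.
x_1 = (2.4121 − 2.7136·0.0922)/3.3166 = 0.6519.

x = (0.6519, 0.0922)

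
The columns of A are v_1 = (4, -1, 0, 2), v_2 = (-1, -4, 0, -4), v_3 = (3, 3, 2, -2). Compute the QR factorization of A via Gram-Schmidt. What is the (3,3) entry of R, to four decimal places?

v_1 = (4, -1, 0, 2); ‖v_1‖ = 4.5826, so e_1 = (0.8729, -0.2182, 0.0000, 0.4364).
e_1·v_2 = 0.8729·(-1) + (-0.2182)·(-4) + 0.0000·0 + 0.4364·(-4) = -1.7457.
u_2 = v_2 + 1.7457·e_1 = (0.5238, -4.3810, 0.0000, -3.2381).
‖u_2‖ = 5.4729, so e_2 = (0.0957, -0.8005, 0.0000, -0.5917).
e_1·v_3 = 0.8729·3 + (-0.2182)·3 + 0.0000·2 + 0.4364·(-2) = 1.0911; e_2·v_3 = 0.0957·3 + (-0.8005)·3 + 0.0000·2 + (-0.5917)·(-2) = -0.9310.
u_3 = v_3 − 1.0911·e_1 + 0.9310·e_2 = (2.1367, 2.4928, 2.0000, -3.0270).
r_{33} = ‖u_3‖ = 4.8931.

r_{33} = 4.8931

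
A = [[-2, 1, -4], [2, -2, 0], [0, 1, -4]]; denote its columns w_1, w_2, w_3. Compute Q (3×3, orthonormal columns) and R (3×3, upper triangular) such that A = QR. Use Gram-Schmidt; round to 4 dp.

q_1 = w_1/‖w_1‖ = (-2, 2, 0)/2.8284 = (-0.7071, 0.7071, 0.0000).
r_{12} = q_1·w_2 = -2.1213.
u_2 = w_2 + 2.1213·q_1 = (-0.5000, -0.5000, 1.0000).
‖u_2‖ = 1.2247, so q_2 = (-0.4082, -0.4082, 0.8165).
r_{13} = q_1·w_3 = 2.8284; r_{23} = q_2·w_3 = -1.6330.
u_3 = w_3 − 2.8284·q_1 + 1.6330·q_2 = (-2.6667, -2.6667, -2.6667).
‖u_3‖ = 4.6188, so q_3 = (-0.5774, -0.5774, -0.5774).

Q = [[-0.7071, -0.4082, -0.5774], [0.7071, -0.4082, -0.5774], [0.0000, 0.8165, -0.5774]], R = [[2.8284, -2.1213, 2.8284], [0.0000, 1.2247, -1.6330], [0.0000, 0.0000, 4.6188]]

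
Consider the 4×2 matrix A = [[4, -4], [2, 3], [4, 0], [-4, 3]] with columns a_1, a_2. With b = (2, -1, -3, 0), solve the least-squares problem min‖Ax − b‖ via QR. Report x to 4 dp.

a_1 = (4, 2, 4, -4); ‖a_1‖ = 7.2111, so e_1 = (0.5547, 0.2774, 0.5547, -0.5547).
e_1·a_2 = 0.5547·(-4) + 0.2774·3 + 0.5547·0 + (-0.5547)·3 = -3.0509.
u_2 = a_2 + 3.0509·e_1 = (-2.3077, 3.8462, 1.6923, 1.3077).
‖u_2‖ = 4.9691, so e_2 = (-0.4644, 0.7740, 0.3406, 0.2632).
Qᵀb = (-0.8321, -2.7245).
Back-substitute: x_2 = -2.7245/4.9691 = -0.5483.
x_1 = (-0.8321 + 3.0509·(-0.5483))/7.2111 = -0.3474.

x = (-0.3474, -0.5483)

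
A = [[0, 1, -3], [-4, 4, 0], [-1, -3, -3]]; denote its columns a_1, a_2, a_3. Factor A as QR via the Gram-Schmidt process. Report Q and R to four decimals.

q_1 = a_1/‖a_1‖ = (0, -4, -1)/4.1231 = (0.0000, -0.9701, -0.2425).
r_{12} = q_1·a_2 = -3.1530.
u_2 = a_2 + 3.1530·q_1 = (1.0000, 0.9412, -3.7647).
‖u_2‖ = 4.0073, so q_2 = (0.2495, 0.2349, -0.9395).
r_{13} = q_1·a_3 = 0.7276; r_{23} = q_2·a_3 = 2.0697.
u_3 = a_3 − 0.7276·q_1 − 2.0697·q_2 = (-3.5165, 0.2198, -0.8791).
‖u_3‖ = 3.6314, so q_3 = (-0.9684, 0.0605, -0.2421).

Q = [[0.0000, 0.2495, -0.9684], [-0.9701, 0.2349, 0.0605], [-0.2425, -0.9395, -0.2421]], R = [[4.1231, -3.1530, 0.7276], [0.0000, 4.0073, 2.0697], [0.0000, 0.0000, 3.6314]]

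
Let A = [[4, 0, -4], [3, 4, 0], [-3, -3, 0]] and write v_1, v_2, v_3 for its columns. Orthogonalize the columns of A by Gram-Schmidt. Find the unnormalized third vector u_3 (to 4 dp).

e_1 = v_1/‖v_1‖ = (4, 3, -3)/5.8310 = (0.6860, 0.5145, -0.5145).
r_{12} = e_1·v_2 = 3.6015.
u_2 = v_2 − 3.6015·e_1 = (-2.4706, 2.1471, -1.1471).
‖u_2‖ = 3.4683, so e_2 = (-0.7123, 0.6190, -0.3307).
r_{13} = e_1·v_3 = -2.7440; r_{23} = e_2·v_3 = 2.8493.
u_3 = v_3 + 2.7440·e_1 − 2.8493·e_2 = (-0.0880, -0.3521, -0.4694).

u_3 = (-0.0880, -0.3521, -0.4694)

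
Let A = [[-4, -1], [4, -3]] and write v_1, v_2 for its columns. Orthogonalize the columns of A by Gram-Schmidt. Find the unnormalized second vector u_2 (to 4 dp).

e_1 = v_1/‖v_1‖ = (-4, 4)/5.6569 = (-0.7071, 0.7071).
r_{12} = e_1·v_2 = -1.4142.
u_2 = v_2 + 1.4142·e_1 = (-2.0000, -2.0000).

u_2 = (-2.0000, -2.0000)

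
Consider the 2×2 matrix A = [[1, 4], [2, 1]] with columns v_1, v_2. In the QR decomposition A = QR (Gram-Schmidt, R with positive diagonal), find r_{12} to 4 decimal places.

v_1 = (1, 2); ‖v_1‖ = 2.2361, so q_1 = (0.4472, 0.8944).
r_{12} = q_1·v_2 = 2.6833.

r_{12} = 2.6833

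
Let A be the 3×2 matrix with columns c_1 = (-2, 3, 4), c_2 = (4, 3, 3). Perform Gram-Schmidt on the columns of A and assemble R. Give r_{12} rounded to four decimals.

r_{12} = 2.4140

c_1 = (-2, 3, 4); ‖c_1‖ = 5.3852, so q_1 = (-0.3714, 0.5571, 0.7428).
r_{12} = q_1·c_2 = 2.4140.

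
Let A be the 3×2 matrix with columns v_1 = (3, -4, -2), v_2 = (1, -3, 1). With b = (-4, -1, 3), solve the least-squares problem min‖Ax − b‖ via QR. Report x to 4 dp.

x = (-1.2000, 1.6000)

e_1 = v_1/‖v_1‖ = (3, -4, -2)/5.3852 = (0.5571, -0.7428, -0.3714).
r_{12} = e_1·v_2 = 2.4140.
u_2 = v_2 − 2.4140·e_1 = (-0.3448, -1.2069, 1.8966).
‖u_2‖ = 2.2743, so e_2 = (-0.1516, -0.5307, 0.8339).
Qᵀb = (-2.5997, 3.6389).
Back-substitute: x_2 = 3.6389/2.2743 = 1.6000.
x_1 = (-2.5997 − 2.4140·1.6000)/5.3852 = -1.2000.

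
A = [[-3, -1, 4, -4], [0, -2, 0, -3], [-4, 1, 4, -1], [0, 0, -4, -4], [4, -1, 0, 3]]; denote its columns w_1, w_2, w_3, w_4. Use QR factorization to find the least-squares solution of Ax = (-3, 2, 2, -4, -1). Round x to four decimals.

e_1 = w_1/‖w_1‖ = (-3, 0, -4, 0, 4)/6.4031 = (-0.4685, 0.0000, -0.6247, 0.0000, 0.6247).
r_{12} = e_1·w_2 = -0.7809.
u_2 = w_2 + 0.7809·e_1 = (-1.3659, -2.0000, 0.5122, 0.0000, -0.5122).
‖u_2‖ = 2.5279, so e_2 = (-0.5403, -0.7912, 0.2026, 0.0000, -0.2026).
r_{13} = e_1·w_3 = -4.3729; r_{23} = e_2·w_3 = -1.3508.
u_3 = w_3 + 4.3729·e_1 + 1.3508·e_2 = (1.2214, -1.0687, 1.5420, -4.0000, 2.4580).
‖u_3‖ = 5.2013, so e_3 = (0.2348, -0.2055, 0.2965, -0.7690, 0.4726).
r_{14} = e_1·w_4 = 4.3729; r_{24} = e_2·w_4 = 3.7243; r_{34} = e_3·w_4 = 3.8746.
u_4 = w_4 − 4.3729·e_1 − 3.7243·e_2 − 3.8746·e_3 = (-0.8488, 0.7427, -0.1716, -1.0203, -0.8081).
‖u_4‖ = 1.7307, so e_4 = (-0.4904, 0.4291, -0.0991, -0.5895, -0.4669).
Qᵀb = (-0.4685, 0.6464, 2.0811, 4.9562).
Back-substitute: x_4 = 4.9562/1.7307 = 2.8636.
x_3 = (2.0811 − 3.8746·2.8636)/5.2013 = -1.7330.
x_2 = (0.6464 + 1.3508·(-1.7330) − 3.7243·2.8636)/2.5279 = -4.8892.
x_1 = (-0.4685 + 0.7809·(-4.8892) + 4.3729·(-1.7330) − 4.3729·2.8636)/6.4031 = -3.8086.

x = (-3.8086, -4.8892, -1.7330, 2.8636)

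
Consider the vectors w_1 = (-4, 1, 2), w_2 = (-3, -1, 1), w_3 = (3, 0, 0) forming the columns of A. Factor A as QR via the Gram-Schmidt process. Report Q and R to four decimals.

Q = [[-0.8729, -0.3049, 0.3810], [0.2182, -0.9423, -0.2540], [0.4364, -0.1386, 0.8890]], R = [[4.5826, 2.8368, -2.6186], [0.0000, 1.7182, -0.9146], [0.0000, 0.0000, 1.1430]]

w_1 = (-4, 1, 2); ‖w_1‖ = 4.5826, so q_1 = (-0.8729, 0.2182, 0.4364).
q_1·w_2 = (-0.8729)·(-3) + 0.2182·(-1) + 0.4364·1 = 2.8368.
u_2 = w_2 − 2.8368·q_1 = (-0.5238, -1.6190, -0.2381).
‖u_2‖ = 1.7182, so q_2 = (-0.3049, -0.9423, -0.1386).
q_1·w_3 = (-0.8729)·3 + 0.2182·0 + 0.4364·0 = -2.6186; q_2·w_3 = (-0.3049)·3 + (-0.9423)·0 + (-0.1386)·0 = -0.9146.
u_3 = w_3 + 2.6186·q_1 + 0.9146·q_2 = (0.4355, -0.2903, 1.0161).
‖u_3‖ = 1.1430, so q_3 = (0.3810, -0.2540, 0.8890).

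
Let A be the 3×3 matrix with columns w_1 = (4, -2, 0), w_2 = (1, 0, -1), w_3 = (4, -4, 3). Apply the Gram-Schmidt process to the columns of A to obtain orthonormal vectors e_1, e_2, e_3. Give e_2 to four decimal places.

w_1 = (4, -2, 0); ‖w_1‖ = 4.4721, so e_1 = (0.8944, -0.4472, 0.0000).
e_1·w_2 = 0.8944·1 + (-0.4472)·0 + 0.0000·(-1) = 0.8944.
u_2 = w_2 − 0.8944·e_1 = (0.2000, 0.4000, -1.0000).
‖u_2‖ = 1.0954, so e_2 = (0.1826, 0.3651, -0.9129).

e_2 = (0.1826, 0.3651, -0.9129)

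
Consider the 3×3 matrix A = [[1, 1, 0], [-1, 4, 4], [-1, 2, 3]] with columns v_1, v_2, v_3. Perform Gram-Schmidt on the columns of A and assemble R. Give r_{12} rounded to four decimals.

r_{12} = -2.8868

v_1 = (1, -1, -1); ‖v_1‖ = 1.7321, so e_1 = (0.5774, -0.5774, -0.5774).
r_{12} = e_1·v_2 = -2.8868.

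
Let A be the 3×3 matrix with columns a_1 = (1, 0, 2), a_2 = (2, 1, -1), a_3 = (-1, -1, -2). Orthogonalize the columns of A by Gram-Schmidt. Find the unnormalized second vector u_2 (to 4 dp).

a_1 = (1, 0, 2); ‖a_1‖ = 2.2361, so e_1 = (0.4472, 0.0000, 0.8944).
e_1·a_2 = 0.4472·2 + 0.0000·1 + 0.8944·(-1) = 0.0000.
u_2 = a_2 + 0.0000·e_1 = (2.0000, 1.0000, -1.0000).

u_2 = (2.0000, 1.0000, -1.0000)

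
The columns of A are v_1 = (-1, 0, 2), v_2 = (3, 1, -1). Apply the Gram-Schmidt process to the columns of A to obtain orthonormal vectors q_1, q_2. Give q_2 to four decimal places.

v_1 = (-1, 0, 2); ‖v_1‖ = 2.2361, so q_1 = (-0.4472, 0.0000, 0.8944).
q_1·v_2 = (-0.4472)·3 + 0.0000·1 + 0.8944·(-1) = -2.2361.
u_2 = v_2 + 2.2361·q_1 = (2.0000, 1.0000, 1.0000).
‖u_2‖ = 2.4495, so q_2 = (0.8165, 0.4082, 0.4082).

q_2 = (0.8165, 0.4082, 0.4082)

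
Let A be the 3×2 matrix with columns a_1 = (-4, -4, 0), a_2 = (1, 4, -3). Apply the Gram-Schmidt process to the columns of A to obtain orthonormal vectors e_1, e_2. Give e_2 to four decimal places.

e_2 = (-0.4082, 0.4082, -0.8165)

e_1 = a_1/‖a_1‖ = (-4, -4, 0)/5.6569 = (-0.7071, -0.7071, 0.0000).
r_{12} = e_1·a_2 = -3.5355.
u_2 = a_2 + 3.5355·e_1 = (-1.5000, 1.5000, -3.0000).
‖u_2‖ = 3.6742, so e_2 = (-0.4082, 0.4082, -0.8165).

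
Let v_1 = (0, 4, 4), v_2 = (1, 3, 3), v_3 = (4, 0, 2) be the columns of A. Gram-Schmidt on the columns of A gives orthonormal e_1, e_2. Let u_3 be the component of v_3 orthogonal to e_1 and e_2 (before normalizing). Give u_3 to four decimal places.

u_3 = (0.0000, -1.0000, 1.0000)

v_1 = (0, 4, 4); ‖v_1‖ = 5.6569, so e_1 = (0.0000, 0.7071, 0.7071).
e_1·v_2 = 0.0000·1 + 0.7071·3 + 0.7071·3 = 4.2426.
u_2 = v_2 − 4.2426·e_1 = (1.0000, 0.0000, 0.0000).
‖u_2‖ = 1.0000, so e_2 = (1.0000, 0.0000, 0.0000).
e_1·v_3 = 0.0000·4 + 0.7071·0 + 0.7071·2 = 1.4142; e_2·v_3 = 1.0000·4 + 0.0000·0 + 0.0000·2 = 4.0000.
u_3 = v_3 − 1.4142·e_1 − 4.0000·e_2 = (0.0000, -1.0000, 1.0000).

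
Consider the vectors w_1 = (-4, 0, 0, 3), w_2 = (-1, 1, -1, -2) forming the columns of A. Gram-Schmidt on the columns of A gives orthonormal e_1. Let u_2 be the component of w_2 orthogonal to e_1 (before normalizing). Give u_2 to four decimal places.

u_2 = (-1.3200, 1.0000, -1.0000, -1.7600)

e_1 = w_1/‖w_1‖ = (-4, 0, 0, 3)/5.0000 = (-0.8000, 0.0000, 0.0000, 0.6000).
r_{12} = e_1·w_2 = -0.4000.
u_2 = w_2 + 0.4000·e_1 = (-1.3200, 1.0000, -1.0000, -1.7600).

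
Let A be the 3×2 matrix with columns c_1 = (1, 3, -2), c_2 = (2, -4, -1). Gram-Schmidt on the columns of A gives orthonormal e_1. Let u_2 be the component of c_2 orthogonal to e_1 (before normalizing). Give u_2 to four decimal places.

u_2 = (2.5714, -2.2857, -2.1429)

e_1 = c_1/‖c_1‖ = (1, 3, -2)/3.7417 = (0.2673, 0.8018, -0.5345).
r_{12} = e_1·c_2 = -2.1381.
u_2 = c_2 + 2.1381·e_1 = (2.5714, -2.2857, -2.1429).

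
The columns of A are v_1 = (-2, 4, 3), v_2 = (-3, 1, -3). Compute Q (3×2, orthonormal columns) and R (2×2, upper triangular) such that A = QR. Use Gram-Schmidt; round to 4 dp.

Q = [[-0.3714, -0.6730], [0.7428, 0.1980], [0.5571, -0.7126]], R = [[5.3852, 0.1857], [0.0000, 4.3549]]

v_1 = (-2, 4, 3); ‖v_1‖ = 5.3852, so e_1 = (-0.3714, 0.7428, 0.5571).
e_1·v_2 = (-0.3714)·(-3) + 0.7428·1 + 0.5571·(-3) = 0.1857.
u_2 = v_2 − 0.1857·e_1 = (-2.9310, 0.8621, -3.1034).
‖u_2‖ = 4.3549, so e_2 = (-0.6730, 0.1980, -0.7126).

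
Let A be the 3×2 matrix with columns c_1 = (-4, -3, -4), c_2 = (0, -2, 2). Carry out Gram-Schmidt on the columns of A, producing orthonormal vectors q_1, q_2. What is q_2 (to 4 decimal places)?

q_1 = c_1/‖c_1‖ = (-4, -3, -4)/6.4031 = (-0.6247, -0.4685, -0.6247).
r_{12} = q_1·c_2 = -0.3123.
u_2 = c_2 + 0.3123·q_1 = (-0.1951, -2.1463, 1.8049).
‖u_2‖ = 2.8111, so q_2 = (-0.0694, -0.7635, 0.6420).

q_2 = (-0.0694, -0.7635, 0.6420)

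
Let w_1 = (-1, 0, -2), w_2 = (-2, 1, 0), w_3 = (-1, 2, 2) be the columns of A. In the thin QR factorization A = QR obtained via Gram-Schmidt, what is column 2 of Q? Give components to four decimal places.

w_1 = (-1, 0, -2); ‖w_1‖ = 2.2361, so q_1 = (-0.4472, 0.0000, -0.8944).
q_1·w_2 = (-0.4472)·(-2) + 0.0000·1 + (-0.8944)·0 = 0.8944.
u_2 = w_2 − 0.8944·q_1 = (-1.6000, 1.0000, 0.8000).
‖u_2‖ = 2.0494, so q_2 = (-0.7807, 0.4880, 0.3904).

q_2 = (-0.7807, 0.4880, 0.3904)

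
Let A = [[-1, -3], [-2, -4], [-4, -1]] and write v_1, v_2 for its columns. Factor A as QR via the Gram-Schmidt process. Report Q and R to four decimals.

Q = [[-0.2182, -0.5846], [-0.4364, -0.6577], [-0.8729, 0.4750]], R = [[4.5826, 3.2733], [0.0000, 3.9097]]

v_1 = (-1, -2, -4); ‖v_1‖ = 4.5826, so q_1 = (-0.2182, -0.4364, -0.8729).
q_1·v_2 = (-0.2182)·(-3) + (-0.4364)·(-4) + (-0.8729)·(-1) = 3.2733.
u_2 = v_2 − 3.2733·q_1 = (-2.2857, -2.5714, 1.8571).
‖u_2‖ = 3.9097, so q_2 = (-0.5846, -0.6577, 0.4750).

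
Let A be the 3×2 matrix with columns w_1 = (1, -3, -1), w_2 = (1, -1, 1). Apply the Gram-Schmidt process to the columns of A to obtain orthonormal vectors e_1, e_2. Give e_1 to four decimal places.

w_1 = (1, -3, -1); ‖w_1‖ = 3.3166, so e_1 = (0.3015, -0.9045, -0.3015).

e_1 = (0.3015, -0.9045, -0.3015)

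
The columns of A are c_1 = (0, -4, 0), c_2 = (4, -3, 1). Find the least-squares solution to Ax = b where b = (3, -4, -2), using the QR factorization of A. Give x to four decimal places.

e_1 = c_1/‖c_1‖ = (0, -4, 0)/4.0000 = (0.0000, -1.0000, 0.0000).
r_{12} = e_1·c_2 = 3.0000.
u_2 = c_2 − 3.0000·e_1 = (4.0000, 0.0000, 1.0000).
‖u_2‖ = 4.1231, so e_2 = (0.9701, 0.0000, 0.2425).
Qᵀb = (4.0000, 2.4254).
Back-substitute: x_2 = 2.4254/4.1231 = 0.5882.
x_1 = (4.0000 − 3.0000·0.5882)/4.0000 = 0.5588.

x = (0.5588, 0.5882)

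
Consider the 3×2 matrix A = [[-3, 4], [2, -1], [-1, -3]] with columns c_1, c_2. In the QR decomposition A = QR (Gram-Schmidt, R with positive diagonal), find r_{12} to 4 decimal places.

e_1 = c_1/‖c_1‖ = (-3, 2, -1)/3.7417 = (-0.8018, 0.5345, -0.2673).
r_{12} = e_1·c_2 = -2.9399.

r_{12} = -2.9399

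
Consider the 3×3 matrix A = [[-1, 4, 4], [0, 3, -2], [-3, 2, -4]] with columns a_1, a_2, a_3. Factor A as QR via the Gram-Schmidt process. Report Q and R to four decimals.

Q = [[-0.3162, 0.6882, 0.6529], [0.0000, 0.6882, -0.7255], [-0.9487, -0.2294, -0.2176]], R = [[3.1623, -3.1623, 2.5298], [0.0000, 4.3589, 2.2942], [0.0000, 0.0000, 4.9332]]

q_1 = a_1/‖a_1‖ = (-1, 0, -3)/3.1623 = (-0.3162, 0.0000, -0.9487).
r_{12} = q_1·a_2 = -3.1623.
u_2 = a_2 + 3.1623·q_1 = (3.0000, 3.0000, -1.0000).
‖u_2‖ = 4.3589, so q_2 = (0.6882, 0.6882, -0.2294).
r_{13} = q_1·a_3 = 2.5298; r_{23} = q_2·a_3 = 2.2942.
u_3 = a_3 − 2.5298·q_1 − 2.2942·q_2 = (3.2211, -3.5789, -1.0737).
‖u_3‖ = 4.9332, so q_3 = (0.6529, -0.7255, -0.2176).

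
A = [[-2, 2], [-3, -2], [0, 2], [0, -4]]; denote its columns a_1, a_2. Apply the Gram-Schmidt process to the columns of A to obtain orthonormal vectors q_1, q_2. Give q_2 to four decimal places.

q_2 = (0.4385, -0.2924, 0.3801, -0.7601)

a_1 = (-2, -3, 0, 0); ‖a_1‖ = 3.6056, so q_1 = (-0.5547, -0.8321, 0.0000, 0.0000).
q_1·a_2 = (-0.5547)·2 + (-0.8321)·(-2) + 0.0000·2 + 0.0000·(-4) = 0.5547.
u_2 = a_2 − 0.5547·q_1 = (2.3077, -1.5385, 2.0000, -4.0000).
‖u_2‖ = 5.2623, so q_2 = (0.4385, -0.2924, 0.3801, -0.7601).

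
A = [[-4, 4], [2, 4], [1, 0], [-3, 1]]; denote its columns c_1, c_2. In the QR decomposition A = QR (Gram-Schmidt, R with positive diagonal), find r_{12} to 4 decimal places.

r_{12} = -2.0083

e_1 = c_1/‖c_1‖ = (-4, 2, 1, -3)/5.4772 = (-0.7303, 0.3651, 0.1826, -0.5477).
r_{12} = e_1·c_2 = -2.0083.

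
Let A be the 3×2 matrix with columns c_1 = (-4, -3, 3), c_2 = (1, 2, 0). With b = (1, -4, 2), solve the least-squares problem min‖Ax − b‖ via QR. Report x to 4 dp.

c_1 = (-4, -3, 3); ‖c_1‖ = 5.8310, so q_1 = (-0.6860, -0.5145, 0.5145).
q_1·c_2 = (-0.6860)·1 + (-0.5145)·2 + 0.5145·0 = -1.7150.
u_2 = c_2 + 1.7150·q_1 = (-0.1765, 1.1176, 0.8824).
‖u_2‖ = 1.4349, so q_2 = (-0.1230, 0.7789, 0.6149).
Qᵀb = (2.4010, -2.0088).
Back-substitute: x_2 = -2.0088/1.4349 = -1.4000.
x_1 = (2.4010 + 1.7150·(-1.4000))/5.8310 = 0.0000.

x = (0.0000, -1.4000)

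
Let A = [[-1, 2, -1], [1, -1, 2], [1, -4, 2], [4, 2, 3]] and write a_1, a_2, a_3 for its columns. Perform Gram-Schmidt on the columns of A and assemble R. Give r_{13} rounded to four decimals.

r_{13} = 3.9001

a_1 = (-1, 1, 1, 4); ‖a_1‖ = 4.3589, so e_1 = (-0.2294, 0.2294, 0.2294, 0.9177).
r_{13} = e_1·a_3 = 3.9001.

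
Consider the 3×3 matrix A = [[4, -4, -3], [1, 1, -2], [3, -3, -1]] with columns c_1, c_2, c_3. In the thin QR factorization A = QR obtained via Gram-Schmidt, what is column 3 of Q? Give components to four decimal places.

c_1 = (4, 1, 3); ‖c_1‖ = 5.0990, so e_1 = (0.7845, 0.1961, 0.5883).
e_1·c_2 = 0.7845·(-4) + 0.1961·1 + 0.5883·(-3) = -4.7068.
u_2 = c_2 + 4.7068·e_1 = (-0.3077, 1.9231, -0.2308).
‖u_2‖ = 1.9612, so e_2 = (-0.1569, 0.9806, -0.1177).
e_1·c_3 = 0.7845·(-3) + 0.1961·(-2) + 0.5883·(-1) = -3.3340; e_2·c_3 = (-0.1569)·(-3) + 0.9806·(-2) + (-0.1177)·(-1) = -1.3728.
u_3 = c_3 + 3.3340·e_1 + 1.3728·e_2 = (-0.6000, 0.0000, 0.8000).
‖u_3‖ = 1.0000, so e_3 = (-0.6000, 0.0000, 0.8000).

e_3 = (-0.6000, 0.0000, 0.8000)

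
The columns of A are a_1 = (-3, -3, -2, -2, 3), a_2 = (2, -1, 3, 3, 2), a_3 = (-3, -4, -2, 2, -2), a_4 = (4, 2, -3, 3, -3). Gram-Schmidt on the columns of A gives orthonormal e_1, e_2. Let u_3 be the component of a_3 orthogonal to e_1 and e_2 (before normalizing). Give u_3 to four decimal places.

u_3 = (-1.6076, -2.8681, -0.9271, 3.0729, -3.0451)

a_1 = (-3, -3, -2, -2, 3); ‖a_1‖ = 5.9161, so e_1 = (-0.5071, -0.5071, -0.3381, -0.3381, 0.5071).
e_1·a_2 = (-0.5071)·2 + (-0.5071)·(-1) + (-0.3381)·3 + (-0.3381)·3 + 0.5071·2 = -1.5213.
u_2 = a_2 + 1.5213·e_1 = (1.2286, -1.7714, 2.4857, 2.4857, 2.7714).
‖u_2‖ = 4.9685, so e_2 = (0.2473, -0.3565, 0.5003, 0.5003, 0.5578).
e_1·a_3 = (-0.5071)·(-3) + (-0.5071)·(-4) + (-0.3381)·(-2) + (-0.3381)·2 + 0.5071·(-2) = 2.5355; e_2·a_3 = 0.2473·(-3) + (-0.3565)·(-4) + 0.5003·(-2) + 0.5003·2 + 0.5578·(-2) = -0.4313.
u_3 = a_3 − 2.5355·e_1 + 0.4313·e_2 = (-1.6076, -2.8681, -0.9271, 3.0729, -3.0451).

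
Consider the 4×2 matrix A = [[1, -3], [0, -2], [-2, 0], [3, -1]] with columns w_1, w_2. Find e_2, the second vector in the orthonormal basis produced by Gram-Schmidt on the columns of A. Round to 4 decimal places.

w_1 = (1, 0, -2, 3); ‖w_1‖ = 3.7417, so e_1 = (0.2673, 0.0000, -0.5345, 0.8018).
e_1·w_2 = 0.2673·(-3) + 0.0000·(-2) + (-0.5345)·0 + 0.8018·(-1) = -1.6036.
u_2 = w_2 + 1.6036·e_1 = (-2.5714, -2.0000, -0.8571, 0.2857).
‖u_2‖ = 3.3806, so e_2 = (-0.7606, -0.5916, -0.2535, 0.0845).

e_2 = (-0.7606, -0.5916, -0.2535, 0.0845)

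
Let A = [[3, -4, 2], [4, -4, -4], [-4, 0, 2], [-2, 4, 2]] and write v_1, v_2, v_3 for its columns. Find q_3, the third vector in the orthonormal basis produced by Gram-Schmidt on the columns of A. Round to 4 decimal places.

v_1 = (3, 4, -4, -2); ‖v_1‖ = 6.7082, so q_1 = (0.4472, 0.5963, -0.5963, -0.2981).
q_1·v_2 = 0.4472·(-4) + 0.5963·(-4) + (-0.5963)·0 + (-0.2981)·4 = -5.3666.
u_2 = v_2 + 5.3666·q_1 = (-1.6000, -0.8000, -3.2000, 2.4000).
‖u_2‖ = 4.3818, so q_2 = (-0.3651, -0.1826, -0.7303, 0.5477).
q_1·v_3 = 0.4472·2 + 0.5963·(-4) + (-0.5963)·2 + (-0.2981)·2 = -3.2796; q_2·v_3 = (-0.3651)·2 + (-0.1826)·(-4) + (-0.7303)·2 + 0.5477·2 = -0.3651.
u_3 = v_3 + 3.2796·q_1 + 0.3651·q_2 = (3.3333, -2.1111, -0.2222, 1.2222).
‖u_3‖ = 4.1366, so q_3 = (0.8058, -0.5104, -0.0537, 0.2955).

q_3 = (0.8058, -0.5104, -0.0537, 0.2955)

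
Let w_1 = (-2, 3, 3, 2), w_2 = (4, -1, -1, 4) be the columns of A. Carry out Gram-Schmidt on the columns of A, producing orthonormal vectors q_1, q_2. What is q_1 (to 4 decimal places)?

q_1 = (-0.3922, 0.5883, 0.5883, 0.3922)

q_1 = w_1/‖w_1‖ = (-2, 3, 3, 2)/5.0990 = (-0.3922, 0.5883, 0.5883, 0.3922).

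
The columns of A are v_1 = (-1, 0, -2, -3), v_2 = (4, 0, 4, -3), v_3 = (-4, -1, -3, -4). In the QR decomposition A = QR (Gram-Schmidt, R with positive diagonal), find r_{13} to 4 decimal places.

q_1 = v_1/‖v_1‖ = (-1, 0, -2, -3)/3.7417 = (-0.2673, 0.0000, -0.5345, -0.8018).
r_{13} = q_1·v_3 = 5.8797.

r_{13} = 5.8797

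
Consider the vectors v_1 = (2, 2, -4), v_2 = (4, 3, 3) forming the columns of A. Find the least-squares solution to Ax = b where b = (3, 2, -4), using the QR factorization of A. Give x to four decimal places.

x = (1.0739, 0.1133)

v_1 = (2, 2, -4); ‖v_1‖ = 4.8990, so e_1 = (0.4082, 0.4082, -0.8165).
e_1·v_2 = 0.4082·4 + 0.4082·3 + (-0.8165)·3 = 0.4082.
u_2 = v_2 − 0.4082·e_1 = (3.8333, 2.8333, 3.3333).
‖u_2‖ = 5.8166, so e_2 = (0.6590, 0.4871, 0.5731).
Qᵀb = (5.3072, 0.6590).
Back-substitute: x_2 = 0.6590/5.8166 = 0.1133.
x_1 = (5.3072 − 0.4082·0.1133)/4.8990 = 1.0739.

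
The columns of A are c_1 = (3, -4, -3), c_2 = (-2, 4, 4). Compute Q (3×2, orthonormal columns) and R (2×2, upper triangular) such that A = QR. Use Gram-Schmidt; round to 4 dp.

Q = [[0.5145, 0.7071], [-0.6860, 0.0000], [-0.5145, 0.7071]], R = [[5.8310, -5.8310], [0.0000, 1.4142]]

e_1 = c_1/‖c_1‖ = (3, -4, -3)/5.8310 = (0.5145, -0.6860, -0.5145).
r_{12} = e_1·c_2 = -5.8310.
u_2 = c_2 + 5.8310·e_1 = (1.0000, 0.0000, 1.0000).
‖u_2‖ = 1.4142, so e_2 = (0.7071, 0.0000, 0.7071).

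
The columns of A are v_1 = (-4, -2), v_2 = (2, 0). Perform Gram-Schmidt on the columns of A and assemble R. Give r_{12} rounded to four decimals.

v_1 = (-4, -2); ‖v_1‖ = 4.4721, so q_1 = (-0.8944, -0.4472).
r_{12} = q_1·v_2 = -1.7889.

r_{12} = -1.7889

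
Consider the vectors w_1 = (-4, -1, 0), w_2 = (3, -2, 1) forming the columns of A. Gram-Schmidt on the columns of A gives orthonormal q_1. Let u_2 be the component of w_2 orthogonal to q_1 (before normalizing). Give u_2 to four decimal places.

u_2 = (0.6471, -2.5882, 1.0000)

q_1 = w_1/‖w_1‖ = (-4, -1, 0)/4.1231 = (-0.9701, -0.2425, 0.0000).
r_{12} = q_1·w_2 = -2.4254.
u_2 = w_2 + 2.4254·q_1 = (0.6471, -2.5882, 1.0000).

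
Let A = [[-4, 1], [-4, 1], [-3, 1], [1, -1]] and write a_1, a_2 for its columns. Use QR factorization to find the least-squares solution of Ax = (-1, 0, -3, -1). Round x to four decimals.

a_1 = (-4, -4, -3, 1); ‖a_1‖ = 6.4807, so e_1 = (-0.6172, -0.6172, -0.4629, 0.1543).
e_1·a_2 = (-0.6172)·1 + (-0.6172)·1 + (-0.4629)·1 + 0.1543·(-1) = -1.8516.
u_2 = a_2 + 1.8516·e_1 = (-0.1429, -0.1429, 0.1429, -0.7143).
‖u_2‖ = 0.7559, so e_2 = (-0.1890, -0.1890, 0.1890, -0.9449).
Qᵀb = (1.8516, 0.5669).
Back-substitute: x_2 = 0.5669/0.7559 = 0.7500.
x_1 = (1.8516 + 1.8516·0.7500)/6.4807 = 0.5000.

x = (0.5000, 0.7500)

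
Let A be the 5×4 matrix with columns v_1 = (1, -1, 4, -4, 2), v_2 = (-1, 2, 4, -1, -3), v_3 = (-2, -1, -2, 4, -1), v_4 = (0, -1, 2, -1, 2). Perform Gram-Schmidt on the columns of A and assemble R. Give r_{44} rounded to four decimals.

e_1 = v_1/‖v_1‖ = (1, -1, 4, -4, 2)/6.1644 = (0.1622, -0.1622, 0.6489, -0.6489, 0.3244).
r_{12} = e_1·v_2 = 1.7844.
u_2 = v_2 − 1.7844·e_1 = (-1.2895, 2.2895, 2.8421, 0.1579, -3.5789).
‖u_2‖ = 5.2741, so e_2 = (-0.2445, 0.4341, 0.5389, 0.0299, -0.6786).
r_{13} = e_1·v_3 = -4.3800; r_{23} = e_2·v_3 = -0.2245.
u_3 = v_3 + 4.3800·e_1 + 0.2245·e_2 = (-1.3444, -1.6131, 0.9631, 1.1646, 0.2687).
‖u_3‖ = 2.6010, so e_3 = (-0.5169, -0.6202, 0.3703, 0.4478, 0.1033).
r_{14} = e_1·v_4 = 2.7578; r_{24} = e_2·v_4 = -0.7435; r_{34} = e_3·v_4 = 1.1196.
u_4 = v_4 − 2.7578·e_1 + 0.7435·e_2 − 1.1196·e_3 = (-0.0505, 0.4644, 0.1966, 0.3104, 0.4851).
r_{44} = ‖u_4‖ = 0.7672.

r_{44} = 0.7672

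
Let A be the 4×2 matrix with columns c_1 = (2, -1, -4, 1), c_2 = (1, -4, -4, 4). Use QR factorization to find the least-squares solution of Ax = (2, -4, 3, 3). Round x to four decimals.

c_1 = (2, -1, -4, 1); ‖c_1‖ = 4.6904, so q_1 = (0.4264, -0.2132, -0.8528, 0.2132).
q_1·c_2 = 0.4264·1 + (-0.2132)·(-4) + (-0.8528)·(-4) + 0.2132·4 = 5.5432.
u_2 = c_2 − 5.5432·q_1 = (-1.3636, -2.8182, 0.7273, 2.8182).
‖u_2‖ = 4.2747, so q_2 = (-0.3190, -0.6593, 0.1701, 0.6593).
Qᵀb = (-0.2132, 4.4873).
Back-substitute: x_2 = 4.4873/4.2747 = 1.0498.
x_1 = (-0.2132 − 5.5432·1.0498)/4.6904 = -1.2861.

x = (-1.2861, 1.0498)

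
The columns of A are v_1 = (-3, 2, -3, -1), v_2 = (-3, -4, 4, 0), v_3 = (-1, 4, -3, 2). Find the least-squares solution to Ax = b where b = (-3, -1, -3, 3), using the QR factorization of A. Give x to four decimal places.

x = (0.1830, 0.5918, 0.8500)

v_1 = (-3, 2, -3, -1); ‖v_1‖ = 4.7958, so e_1 = (-0.6255, 0.4170, -0.6255, -0.2085).
e_1·v_2 = (-0.6255)·(-3) + 0.4170·(-4) + (-0.6255)·4 + (-0.2085)·0 = -2.2937.
u_2 = v_2 + 2.2937·e_1 = (-4.4348, -3.0435, 2.5652, -0.4783).
‖u_2‖ = 5.9782, so e_2 = (-0.7418, -0.5091, 0.4291, -0.0800).
e_1·v_3 = (-0.6255)·(-1) + 0.4170·4 + (-0.6255)·(-3) + (-0.2085)·2 = 3.7533; e_2·v_3 = (-0.7418)·(-1) + (-0.5091)·4 + 0.4291·(-3) + (-0.0800)·2 = -2.7418.
u_3 = v_3 − 3.7533·e_1 + 2.7418·e_2 = (-0.6861, 1.0389, 0.5243, 2.5633).
‖u_3‖ = 2.8975, so e_3 = (-0.2368, 0.3586, 0.1810, 0.8847).
Qᵀb = (2.7107, 1.2073, 2.4629).
Back-substitute: x_3 = 2.4629/2.8975 = 0.8500.
x_2 = (1.2073 + 2.7418·0.8500)/5.9782 = 0.5918.
x_1 = (2.7107 + 2.2937·0.5918 − 3.7533·0.8500)/4.7958 = 0.1830.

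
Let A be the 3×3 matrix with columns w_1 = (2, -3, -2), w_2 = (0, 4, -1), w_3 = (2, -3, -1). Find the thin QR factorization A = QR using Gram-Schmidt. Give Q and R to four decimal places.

w_1 = (2, -3, -2); ‖w_1‖ = 4.1231, so e_1 = (0.4851, -0.7276, -0.4851).
e_1·w_2 = 0.4851·0 + (-0.7276)·4 + (-0.4851)·(-1) = -2.4254.
u_2 = w_2 + 2.4254·e_1 = (1.1765, 2.2353, -2.1765).
‖u_2‖ = 3.3343, so e_2 = (0.3528, 0.6704, -0.6527).
e_1·w_3 = 0.4851·2 + (-0.7276)·(-3) + (-0.4851)·(-1) = 3.6380; e_2·w_3 = 0.3528·2 + 0.6704·(-3) + (-0.6527)·(-1) = -0.6527.
u_3 = w_3 − 3.6380·e_1 + 0.6527·e_2 = (0.4656, 0.0847, 0.3386).
‖u_3‖ = 0.5819, so e_3 = (0.8001, 0.1455, 0.5819).

Q = [[0.4851, 0.3528, 0.8001], [-0.7276, 0.6704, 0.1455], [-0.4851, -0.6527, 0.5819]], R = [[4.1231, -2.4254, 3.6380], [0.0000, 3.3343, -0.6527], [0.0000, 0.0000, 0.5819]]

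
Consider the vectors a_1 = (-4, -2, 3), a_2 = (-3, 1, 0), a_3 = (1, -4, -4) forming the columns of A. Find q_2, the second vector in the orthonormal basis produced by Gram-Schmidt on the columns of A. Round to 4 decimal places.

q_2 = (-0.6332, 0.6601, -0.4042)

q_1 = a_1/‖a_1‖ = (-4, -2, 3)/5.3852 = (-0.7428, -0.3714, 0.5571).
r_{12} = q_1·a_2 = 1.8570.
u_2 = a_2 − 1.8570·q_1 = (-1.6207, 1.6897, -1.0345).
‖u_2‖ = 2.5596, so q_2 = (-0.6332, 0.6601, -0.4042).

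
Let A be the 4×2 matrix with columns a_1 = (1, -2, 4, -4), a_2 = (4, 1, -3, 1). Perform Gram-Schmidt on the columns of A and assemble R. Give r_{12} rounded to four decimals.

a_1 = (1, -2, 4, -4); ‖a_1‖ = 6.0828, so q_1 = (0.1644, -0.3288, 0.6576, -0.6576).
r_{12} = q_1·a_2 = -2.3016.

r_{12} = -2.3016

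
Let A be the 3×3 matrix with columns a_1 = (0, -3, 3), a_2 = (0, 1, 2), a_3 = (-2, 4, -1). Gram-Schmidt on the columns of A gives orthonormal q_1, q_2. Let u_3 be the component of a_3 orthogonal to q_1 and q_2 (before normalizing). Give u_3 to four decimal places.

q_1 = a_1/‖a_1‖ = (0, -3, 3)/4.2426 = (0.0000, -0.7071, 0.7071).
r_{12} = q_1·a_2 = 0.7071.
u_2 = a_2 − 0.7071·q_1 = (0.0000, 1.5000, 1.5000).
‖u_2‖ = 2.1213, so q_2 = (0.0000, 0.7071, 0.7071).
r_{13} = q_1·a_3 = -3.5355; r_{23} = q_2·a_3 = 2.1213.
u_3 = a_3 + 3.5355·q_1 − 2.1213·q_2 = (-2.0000, 0.0000, 0.0000).

u_3 = (-2.0000, 0.0000, 0.0000)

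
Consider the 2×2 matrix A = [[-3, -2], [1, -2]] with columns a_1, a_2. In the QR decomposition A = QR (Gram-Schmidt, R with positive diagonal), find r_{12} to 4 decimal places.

e_1 = a_1/‖a_1‖ = (-3, 1)/3.1623 = (-0.9487, 0.3162).
r_{12} = e_1·a_2 = 1.2649.

r_{12} = 1.2649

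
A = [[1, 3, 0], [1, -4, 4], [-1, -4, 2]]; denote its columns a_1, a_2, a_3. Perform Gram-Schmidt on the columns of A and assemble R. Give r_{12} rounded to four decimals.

r_{12} = 1.7321

a_1 = (1, 1, -1); ‖a_1‖ = 1.7321, so q_1 = (0.5774, 0.5774, -0.5774).
r_{12} = q_1·a_2 = 1.7321.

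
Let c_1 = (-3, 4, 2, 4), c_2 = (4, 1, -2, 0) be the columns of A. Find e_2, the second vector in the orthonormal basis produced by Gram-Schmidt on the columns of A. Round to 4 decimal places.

c_1 = (-3, 4, 2, 4); ‖c_1‖ = 6.7082, so e_1 = (-0.4472, 0.5963, 0.2981, 0.5963).
e_1·c_2 = (-0.4472)·4 + 0.5963·1 + 0.2981·(-2) + 0.5963·0 = -1.7889.
u_2 = c_2 + 1.7889·e_1 = (3.2000, 2.0667, -1.4667, 1.0667).
‖u_2‖ = 4.2190, so e_2 = (0.7585, 0.4898, -0.3476, 0.2528).

e_2 = (0.7585, 0.4898, -0.3476, 0.2528)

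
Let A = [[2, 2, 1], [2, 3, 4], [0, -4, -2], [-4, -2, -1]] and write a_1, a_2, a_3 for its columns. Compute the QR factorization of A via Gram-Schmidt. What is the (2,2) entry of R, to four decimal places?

r_{22} = 4.4159

a_1 = (2, 2, 0, -4); ‖a_1‖ = 4.8990, so e_1 = (0.4082, 0.4082, 0.0000, -0.8165).
e_1·a_2 = 0.4082·2 + 0.4082·3 + 0.0000·(-4) + (-0.8165)·(-2) = 3.6742.
u_2 = a_2 − 3.6742·e_1 = (0.5000, 1.5000, -4.0000, 1.0000).
r_{22} = ‖u_2‖ = 4.4159.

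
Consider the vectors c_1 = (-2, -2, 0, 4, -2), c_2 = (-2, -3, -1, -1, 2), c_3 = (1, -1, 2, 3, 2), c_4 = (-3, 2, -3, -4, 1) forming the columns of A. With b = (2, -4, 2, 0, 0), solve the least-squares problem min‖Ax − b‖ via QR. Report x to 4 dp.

c_1 = (-2, -2, 0, 4, -2); ‖c_1‖ = 5.2915, so e_1 = (-0.3780, -0.3780, 0.0000, 0.7559, -0.3780).
e_1·c_2 = (-0.3780)·(-2) + (-0.3780)·(-3) + 0.0000·(-1) + 0.7559·(-1) + (-0.3780)·2 = 0.3780.
u_2 = c_2 − 0.3780·e_1 = (-1.8571, -2.8571, -1.0000, -1.2857, 2.1429).
‖u_2‖ = 4.3425, so e_2 = (-0.4277, -0.6580, -0.2303, -0.2961, 0.4935).
e_1·c_3 = (-0.3780)·1 + (-0.3780)·(-1) + 0.0000·2 + 0.7559·3 + (-0.3780)·2 = 1.5119; e_2·c_3 = (-0.4277)·1 + (-0.6580)·(-1) + (-0.2303)·2 + (-0.2961)·3 + 0.4935·2 = -0.1316.
u_3 = c_3 − 1.5119·e_1 + 0.1316·e_2 = (1.5152, -0.5152, 1.9697, 1.8182, 2.6364).
‖u_3‖ = 4.0862, so e_3 = (0.3708, -0.1261, 0.4820, 0.4450, 0.6452).
e_1·c_4 = (-0.3780)·(-3) + (-0.3780)·2 + 0.0000·(-3) + 0.7559·(-4) + (-0.3780)·1 = -3.0237; e_2·c_4 = (-0.4277)·(-3) + (-0.6580)·2 + (-0.2303)·(-3) + (-0.2961)·(-4) + 0.4935·1 = 2.3357; e_3·c_4 = 0.3708·(-3) + (-0.1261)·2 + 0.4820·(-3) + 0.4450·(-4) + 0.6452·1 = -3.9453.
u_4 = c_4 + 3.0237·e_1 − 2.3357·e_2 + 3.9453·e_3 = (-1.6810, 1.8966, -0.5603, 0.7328, 1.2500).
‖u_4‖ = 2.9726, so e_4 = (-0.5655, 0.6380, -0.1885, 0.2465, 0.4205).
Qᵀb = (0.7559, 1.3159, 2.2100, -4.0601).
Back-substitute: x_4 = -4.0601/2.9726 = -1.3659.
x_3 = (2.2100 + 3.9453·(-1.3659))/4.0862 = -0.7779.
x_2 = (1.3159 + 0.1316·(-0.7779) − 2.3357·(-1.3659))/4.3425 = 1.0141.
x_1 = (0.7559 − 0.3780·1.0141 − 1.5119·(-0.7779) + 3.0237·(-1.3659))/5.2915 = -0.4878.

x = (-0.4878, 1.0141, -0.7779, -1.3659)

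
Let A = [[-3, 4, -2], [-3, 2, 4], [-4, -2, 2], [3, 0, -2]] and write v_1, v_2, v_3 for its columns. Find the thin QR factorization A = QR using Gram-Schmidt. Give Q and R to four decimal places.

e_1 = v_1/‖v_1‖ = (-3, -3, -4, 3)/6.5574 = (-0.4575, -0.4575, -0.6100, 0.4575).
r_{12} = e_1·v_2 = -1.5250.
u_2 = v_2 + 1.5250·e_1 = (3.3023, 1.3023, -2.9302, 0.6977).
‖u_2‖ = 4.6556, so e_2 = (0.7093, 0.2797, -0.6294, 0.1499).
r_{13} = e_1·v_3 = -3.0500; r_{23} = e_2·v_3 = -1.8582.
u_3 = v_3 + 3.0500·e_1 + 1.8582·e_2 = (-2.0773, 3.1245, -1.0300, -0.3262).
‖u_3‖ = 3.9044, so e_3 = (-0.5320, 0.8002, -0.2638, -0.0835).

Q = [[-0.4575, 0.7093, -0.5320], [-0.4575, 0.2797, 0.8002], [-0.6100, -0.6294, -0.2638], [0.4575, 0.1499, -0.0835]], R = [[6.5574, -1.5250, -3.0500], [0.0000, 4.6556, -1.8582], [0.0000, 0.0000, 3.9044]]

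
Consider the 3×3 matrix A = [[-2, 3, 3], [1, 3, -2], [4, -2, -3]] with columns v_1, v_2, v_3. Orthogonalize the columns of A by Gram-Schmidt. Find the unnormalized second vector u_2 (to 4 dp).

v_1 = (-2, 1, 4); ‖v_1‖ = 4.5826, so q_1 = (-0.4364, 0.2182, 0.8729).
q_1·v_2 = (-0.4364)·3 + 0.2182·3 + 0.8729·(-2) = -2.4004.
u_2 = v_2 + 2.4004·q_1 = (1.9524, 3.5238, 0.0952).

u_2 = (1.9524, 3.5238, 0.0952)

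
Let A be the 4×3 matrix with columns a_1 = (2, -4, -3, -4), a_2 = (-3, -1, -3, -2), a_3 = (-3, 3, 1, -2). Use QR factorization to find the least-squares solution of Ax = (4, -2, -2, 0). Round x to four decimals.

x = (0.4307, -0.2912, -0.5375)

q_1 = a_1/‖a_1‖ = (2, -4, -3, -4)/6.7082 = (0.2981, -0.5963, -0.4472, -0.5963).
r_{12} = q_1·a_2 = 2.2361.
u_2 = a_2 − 2.2361·q_1 = (-3.6667, 0.3333, -2.0000, -0.6667).
‖u_2‖ = 4.2426, so q_2 = (-0.8642, 0.0786, -0.4714, -0.1571).
r_{13} = q_1·a_3 = -1.9379; r_{23} = q_2·a_3 = 2.6713.
u_3 = a_3 + 1.9379·q_1 − 2.6713·q_2 = (-0.1136, 1.6346, 1.3926, -2.7358).
‖u_3‖ = 3.4797, so q_3 = (-0.0326, 0.4697, 0.4002, -0.7862).
Qᵀb = (3.2796, -2.6713, -1.8704).
Back-substitute: x_3 = -1.8704/3.4797 = -0.5375.
x_2 = (-2.6713 − 2.6713·(-0.5375))/4.2426 = -0.2912.
x_1 = (3.2796 − 2.2361·(-0.2912) + 1.9379·(-0.5375))/6.7082 = 0.4307.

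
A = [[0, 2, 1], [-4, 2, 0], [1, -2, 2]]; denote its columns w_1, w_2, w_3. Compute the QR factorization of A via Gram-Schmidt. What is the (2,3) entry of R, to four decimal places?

r_{23} = -0.3330

w_1 = (0, -4, 1); ‖w_1‖ = 4.1231, so q_1 = (0.0000, -0.9701, 0.2425).
q_1·w_2 = 0.0000·2 + (-0.9701)·2 + 0.2425·(-2) = -2.4254.
u_2 = w_2 + 2.4254·q_1 = (2.0000, -0.3529, -1.4118).
‖u_2‖ = 2.4734, so q_2 = (0.8086, -0.1427, -0.5708).
r_{23} = q_2·w_3 = -0.3330.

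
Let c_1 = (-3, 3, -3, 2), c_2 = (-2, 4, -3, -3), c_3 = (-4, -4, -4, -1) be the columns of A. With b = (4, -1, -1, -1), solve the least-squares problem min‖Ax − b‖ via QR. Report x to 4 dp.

x = (-0.5335, 0.1471, -0.0550)

c_1 = (-3, 3, -3, 2); ‖c_1‖ = 5.5678, so q_1 = (-0.5388, 0.5388, -0.5388, 0.3592).
q_1·c_2 = (-0.5388)·(-2) + 0.5388·4 + (-0.5388)·(-3) + 0.3592·(-3) = 3.7717.
u_2 = c_2 − 3.7717·q_1 = (0.0323, 1.9677, -0.9677, -4.3548).
‖u_2‖ = 4.8759, so q_2 = (0.0066, 0.4036, -0.1985, -0.8931).
q_1·c_3 = (-0.5388)·(-4) + 0.5388·(-4) + (-0.5388)·(-4) + 0.3592·(-1) = 1.7961; q_2·c_3 = 0.0066·(-4) + 0.4036·(-4) + (-0.1985)·(-4) + (-0.8931)·(-1) = 0.0463.
u_3 = c_3 − 1.7961·q_1 − 0.0463·q_2 = (-3.0326, -4.9864, -3.0231, -1.6038).
‖u_3‖ = 6.7655, so q_3 = (-0.4482, -0.7370, -0.4468, -0.2371).
Qᵀb = (-2.5145, 0.7145, -0.3720).
Back-substitute: x_3 = -0.3720/6.7655 = -0.0550.
x_2 = (0.7145 − 0.0463·(-0.0550))/4.8759 = 0.1471.
x_1 = (-2.5145 − 3.7717·0.1471 − 1.7961·(-0.0550))/5.5678 = -0.5335.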